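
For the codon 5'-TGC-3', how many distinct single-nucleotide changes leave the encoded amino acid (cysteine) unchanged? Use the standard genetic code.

1

Position 1: none → 0 synonymous.
Position 2: none → 0 synonymous.
Position 3: TGT → 1 synonymous.
Total: 0 + 0 + 1 = 1.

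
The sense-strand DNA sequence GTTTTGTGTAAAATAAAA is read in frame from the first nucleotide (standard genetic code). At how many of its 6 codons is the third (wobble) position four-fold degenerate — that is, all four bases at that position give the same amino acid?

Codon 1 GTT (Val): third position 4-fold.
Codon 2 TTG (Leu): third position 2-fold.
Codon 3 TGT (Cys): third position 2-fold.
Codon 4 AAA (Lys): third position 2-fold.
Codon 5 ATA (Ile): third position 3-fold.
Codon 6 AAA (Lys): third position 2-fold.
Four-fold degenerate third positions: 1.

1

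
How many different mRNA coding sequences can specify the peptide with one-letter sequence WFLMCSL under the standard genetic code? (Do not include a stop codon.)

864

Trp: 1 codon.
Phe: 2 codons.
Leu: 6 codons.
Met: 1 codon.
Cys: 2 codons.
Ser: 6 codons.
Leu: 6 codons.
1 × 2 × 6 × 1 × 2 × 6 × 6 = 864.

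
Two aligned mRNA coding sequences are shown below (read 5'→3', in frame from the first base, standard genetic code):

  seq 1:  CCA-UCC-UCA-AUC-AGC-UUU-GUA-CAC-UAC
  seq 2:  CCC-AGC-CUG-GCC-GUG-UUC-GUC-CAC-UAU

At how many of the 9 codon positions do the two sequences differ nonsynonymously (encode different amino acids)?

Codon 1: CCA Pro / CCC Pro — synonymous.
Codon 2: UCC Ser / AGC Ser — synonymous.
Codon 3: UCA Ser / CUG Leu — nonsynonymous.
Codon 4: AUC Ile / GCC Ala — nonsynonymous.
Codon 5: AGC Ser / GUG Val — nonsynonymous.
Codon 6: UUU Phe / UUC Phe — synonymous.
Codon 7: GUA Val / GUC Val — synonymous.
Codon 8: CAC His / CAC His — identical.
Codon 9: UAC Tyr / UAU Tyr — synonymous.
Nonsynonymous differences: 3.

3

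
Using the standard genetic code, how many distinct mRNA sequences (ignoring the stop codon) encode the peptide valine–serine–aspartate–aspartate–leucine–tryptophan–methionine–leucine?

3456

Val: 4 codons.
Ser: 6 codons.
Asp: 2 codons.
Asp: 2 codons.
Leu: 6 codons.
Trp: 1 codon.
Met: 1 codon.
Leu: 6 codons.
4 × 6 × 2 × 2 × 6 × 1 × 1 × 6 = 3456.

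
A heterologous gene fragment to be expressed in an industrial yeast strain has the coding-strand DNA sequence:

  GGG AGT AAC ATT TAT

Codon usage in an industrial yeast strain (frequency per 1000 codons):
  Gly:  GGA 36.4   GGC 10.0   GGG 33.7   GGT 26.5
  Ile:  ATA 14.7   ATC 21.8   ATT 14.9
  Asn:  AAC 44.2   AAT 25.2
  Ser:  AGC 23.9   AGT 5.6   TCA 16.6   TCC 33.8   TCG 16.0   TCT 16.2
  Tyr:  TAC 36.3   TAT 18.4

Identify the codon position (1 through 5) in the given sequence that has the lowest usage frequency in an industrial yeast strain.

Codon 1 GGG (Gly): 33.7 per 1000.
Codon 2 AGT (Ser): 5.6 per 1000.
Codon 3 AAC (Asn): 44.2 per 1000.
Codon 4 ATT (Ile): 14.9 per 1000.
Codon 5 TAT (Tyr): 18.4 per 1000.
Lowest frequency is 5.6 at codon 2.

2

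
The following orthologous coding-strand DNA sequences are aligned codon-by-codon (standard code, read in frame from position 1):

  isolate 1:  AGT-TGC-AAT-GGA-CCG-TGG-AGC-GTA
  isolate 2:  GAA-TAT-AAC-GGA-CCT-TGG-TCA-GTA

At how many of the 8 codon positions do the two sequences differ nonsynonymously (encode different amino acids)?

Codon 1: AGT Ser / GAA Glu — nonsynonymous.
Codon 2: TGC Cys / TAT Tyr — nonsynonymous.
Codon 3: AAT Asn / AAC Asn — synonymous.
Codon 4: GGA Gly / GGA Gly — identical.
Codon 5: CCG Pro / CCT Pro — synonymous.
Codon 6: TGG Trp / TGG Trp — identical.
Codon 7: AGC Ser / TCA Ser — synonymous.
Codon 8: GTA Val / GTA Val — identical.
Nonsynonymous differences: 2.

2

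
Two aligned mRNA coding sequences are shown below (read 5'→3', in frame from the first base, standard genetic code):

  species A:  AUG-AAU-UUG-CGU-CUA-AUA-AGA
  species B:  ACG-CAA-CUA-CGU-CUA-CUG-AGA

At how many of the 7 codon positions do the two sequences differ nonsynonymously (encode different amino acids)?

Codon 1: AUG Met / ACG Thr — nonsynonymous.
Codon 2: AAU Asn / CAA Gln — nonsynonymous.
Codon 3: UUG Leu / CUA Leu — synonymous.
Codon 4: CGU Arg / CGU Arg — identical.
Codon 5: CUA Leu / CUA Leu — identical.
Codon 6: AUA Ile / CUG Leu — nonsynonymous.
Codon 7: AGA Arg / AGA Arg — identical.
Nonsynonymous differences: 3.

3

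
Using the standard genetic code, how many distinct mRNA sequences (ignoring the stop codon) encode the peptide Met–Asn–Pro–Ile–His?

Met: 1 codon.
Asn: 2 codons.
Pro: 4 codons.
Ile: 3 codons.
His: 2 codons.
1 × 2 × 4 × 3 × 2 = 48.

48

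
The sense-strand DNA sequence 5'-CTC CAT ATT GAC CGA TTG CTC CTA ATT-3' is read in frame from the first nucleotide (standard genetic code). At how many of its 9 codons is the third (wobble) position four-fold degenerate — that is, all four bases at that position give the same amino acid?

4

Codon 1 CTC (Leu): third position 4-fold.
Codon 2 CAT (His): third position 2-fold.
Codon 3 ATT (Ile): third position 3-fold.
Codon 4 GAC (Asp): third position 2-fold.
Codon 5 CGA (Arg): third position 4-fold.
Codon 6 TTG (Leu): third position 2-fold.
Codon 7 CTC (Leu): third position 4-fold.
Codon 8 CTA (Leu): third position 4-fold.
Codon 9 ATT (Ile): third position 3-fold.
Four-fold degenerate third positions: 4.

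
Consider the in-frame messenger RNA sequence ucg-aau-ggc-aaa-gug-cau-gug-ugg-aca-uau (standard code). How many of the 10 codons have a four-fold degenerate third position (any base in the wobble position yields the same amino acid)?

Codon 1 UCG (Ser): third position 4-fold.
Codon 2 AAU (Asn): third position 2-fold.
Codon 3 GGC (Gly): third position 4-fold.
Codon 4 AAA (Lys): third position 2-fold.
Codon 5 GUG (Val): third position 4-fold.
Codon 6 CAU (His): third position 2-fold.
Codon 7 GUG (Val): third position 4-fold.
Codon 8 UGG (Trp): third position 1-fold.
Codon 9 ACA (Thr): third position 4-fold.
Codon 10 UAU (Tyr): third position 2-fold.
Four-fold degenerate third positions: 5.

5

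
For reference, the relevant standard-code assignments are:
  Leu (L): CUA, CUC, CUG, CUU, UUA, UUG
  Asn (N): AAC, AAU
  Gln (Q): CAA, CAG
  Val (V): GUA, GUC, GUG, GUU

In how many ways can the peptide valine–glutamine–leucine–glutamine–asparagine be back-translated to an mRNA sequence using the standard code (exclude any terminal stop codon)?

Val: 4 codons.
Gln: 2 codons.
Leu: 6 codons.
Gln: 2 codons.
Asn: 2 codons.
4 × 2 × 6 × 2 × 2 = 192.

192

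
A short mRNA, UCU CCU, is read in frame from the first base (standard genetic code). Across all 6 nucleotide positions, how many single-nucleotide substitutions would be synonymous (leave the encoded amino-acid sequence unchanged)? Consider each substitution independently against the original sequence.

6

Codon 1 (UCU, Ser): 3 synonymous substitutions.
Codon 2 (CCU, Pro): 3 synonymous substitutions.
Total: 3 + 3 = 6.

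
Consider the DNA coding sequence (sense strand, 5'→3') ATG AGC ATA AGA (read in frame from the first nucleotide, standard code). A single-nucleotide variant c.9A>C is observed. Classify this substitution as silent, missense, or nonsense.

silent

Position 9 falls in codon 3: ATA → Ile.
After the substitution the codon is ATC → Ile.
Both encode Ile, so the change is synonymous.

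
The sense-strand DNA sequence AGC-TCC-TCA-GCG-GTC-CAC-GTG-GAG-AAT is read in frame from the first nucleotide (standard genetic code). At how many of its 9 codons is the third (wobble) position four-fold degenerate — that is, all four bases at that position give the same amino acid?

5

Codon 1 AGC (Ser): third position 2-fold.
Codon 2 TCC (Ser): third position 4-fold.
Codon 3 TCA (Ser): third position 4-fold.
Codon 4 GCG (Ala): third position 4-fold.
Codon 5 GTC (Val): third position 4-fold.
Codon 6 CAC (His): third position 2-fold.
Codon 7 GTG (Val): third position 4-fold.
Codon 8 GAG (Glu): third position 2-fold.
Codon 9 AAT (Asn): third position 2-fold.
Four-fold degenerate third positions: 5.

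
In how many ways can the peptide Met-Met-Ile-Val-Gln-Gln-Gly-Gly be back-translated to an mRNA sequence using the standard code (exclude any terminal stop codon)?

Met: 1 codon.
Met: 1 codon.
Ile: 3 codons.
Val: 4 codons.
Gln: 2 codons.
Gln: 2 codons.
Gly: 4 codons.
Gly: 4 codons.
1 × 1 × 3 × 4 × 2 × 2 × 4 × 4 = 768.

768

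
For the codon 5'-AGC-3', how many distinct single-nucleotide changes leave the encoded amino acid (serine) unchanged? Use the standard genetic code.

1

Position 1: none → 0 synonymous.
Position 2: none → 0 synonymous.
Position 3: AGU → 1 synonymous.
Total: 0 + 0 + 1 = 1.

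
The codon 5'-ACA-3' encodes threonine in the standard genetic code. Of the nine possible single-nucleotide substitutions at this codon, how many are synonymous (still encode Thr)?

3

Position 1: none → 0 synonymous.
Position 2: none → 0 synonymous.
Position 3: ACT, ACC, ACG → 3 synonymous.
Total: 0 + 0 + 3 = 3.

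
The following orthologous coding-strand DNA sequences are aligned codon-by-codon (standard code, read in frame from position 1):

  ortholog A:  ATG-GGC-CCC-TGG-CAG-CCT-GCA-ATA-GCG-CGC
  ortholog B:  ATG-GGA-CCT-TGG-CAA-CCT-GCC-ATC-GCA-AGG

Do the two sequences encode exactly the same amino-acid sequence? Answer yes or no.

Codon 1: ATG Met / ATG Met — identical.
Codon 2: GGC Gly / GGA Gly — synonymous.
Codon 3: CCC Pro / CCT Pro — synonymous.
Codon 4: TGG Trp / TGG Trp — identical.
Codon 5: CAG Gln / CAA Gln — synonymous.
Codon 6: CCT Pro / CCT Pro — identical.
Codon 7: GCA Ala / GCC Ala — synonymous.
Codon 8: ATA Ile / ATC Ile — synonymous.
Codon 9: GCG Ala / GCA Ala — synonymous.
Codon 10: CGC Arg / AGG Arg — synonymous.
Nonsynonymous differences: 0 → same protein.

yes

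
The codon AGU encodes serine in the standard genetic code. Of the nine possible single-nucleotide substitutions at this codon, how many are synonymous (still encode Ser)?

1

Position 1: none → 0 synonymous.
Position 2: none → 0 synonymous.
Position 3: AGC → 1 synonymous.
Total: 0 + 0 + 1 = 1.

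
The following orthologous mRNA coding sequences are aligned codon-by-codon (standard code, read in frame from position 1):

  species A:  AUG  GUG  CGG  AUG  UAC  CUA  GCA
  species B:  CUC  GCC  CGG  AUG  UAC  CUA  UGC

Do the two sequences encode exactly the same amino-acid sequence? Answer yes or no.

no

Codon 1: AUG Met / CUC Leu — nonsynonymous.
Codon 2: GUG Val / GCC Ala — nonsynonymous.
Codon 3: CGG Arg / CGG Arg — identical.
Codon 4: AUG Met / AUG Met — identical.
Codon 5: UAC Tyr / UAC Tyr — identical.
Codon 6: CUA Leu / CUA Leu — identical.
Codon 7: GCA Ala / UGC Cys — nonsynonymous.
Nonsynonymous differences: 3 → different protein.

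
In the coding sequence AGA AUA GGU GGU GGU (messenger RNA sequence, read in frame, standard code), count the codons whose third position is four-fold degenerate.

Codon 1 AGA (Arg): third position 2-fold.
Codon 2 AUA (Ile): third position 3-fold.
Codon 3 GGU (Gly): third position 4-fold.
Codon 4 GGU (Gly): third position 4-fold.
Codon 5 GGU (Gly): third position 4-fold.
Four-fold degenerate third positions: 3.

3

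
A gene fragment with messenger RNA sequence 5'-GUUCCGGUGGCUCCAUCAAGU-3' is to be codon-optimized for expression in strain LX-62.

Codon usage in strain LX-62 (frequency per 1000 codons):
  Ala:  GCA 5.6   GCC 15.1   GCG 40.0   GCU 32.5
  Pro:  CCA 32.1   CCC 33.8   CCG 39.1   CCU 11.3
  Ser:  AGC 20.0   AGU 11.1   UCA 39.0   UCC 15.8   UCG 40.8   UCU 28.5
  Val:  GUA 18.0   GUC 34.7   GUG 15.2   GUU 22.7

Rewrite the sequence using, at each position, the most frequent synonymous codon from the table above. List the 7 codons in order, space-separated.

Codon 1 (Val): best is GUC at 34.7.
Codon 2 (Pro): best is CCG at 39.1.
Codon 3 (Val): best is GUC at 34.7.
Codon 4 (Ala): best is GCG at 40.0.
Codon 5 (Pro): best is CCG at 39.1.
Codon 6 (Ser): best is UCG at 40.8.
Codon 7 (Ser): best is UCG at 40.8.

GUC CCG GUC GCG CCG UCG UCG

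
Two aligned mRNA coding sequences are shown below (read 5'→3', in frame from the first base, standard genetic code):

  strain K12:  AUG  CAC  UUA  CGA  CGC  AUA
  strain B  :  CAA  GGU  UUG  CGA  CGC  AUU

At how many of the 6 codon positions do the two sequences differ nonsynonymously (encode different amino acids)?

2

Codon 1: AUG Met / CAA Gln — nonsynonymous.
Codon 2: CAC His / GGU Gly — nonsynonymous.
Codon 3: UUA Leu / UUG Leu — synonymous.
Codon 4: CGA Arg / CGA Arg — identical.
Codon 5: CGC Arg / CGC Arg — identical.
Codon 6: AUA Ile / AUU Ile — synonymous.
Nonsynonymous differences: 2.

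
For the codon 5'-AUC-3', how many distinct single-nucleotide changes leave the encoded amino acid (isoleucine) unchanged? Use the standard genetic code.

Position 1: none → 0 synonymous.
Position 2: none → 0 synonymous.
Position 3: AUU, AUA → 2 synonymous.
Total: 0 + 0 + 2 = 2.

2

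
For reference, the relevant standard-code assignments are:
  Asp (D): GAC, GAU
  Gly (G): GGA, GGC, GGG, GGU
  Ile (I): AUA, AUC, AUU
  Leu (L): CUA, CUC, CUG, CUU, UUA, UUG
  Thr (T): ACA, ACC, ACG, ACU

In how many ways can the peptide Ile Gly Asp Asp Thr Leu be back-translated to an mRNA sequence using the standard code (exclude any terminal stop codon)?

Ile: 3 codons.
Gly: 4 codons.
Asp: 2 codons.
Asp: 2 codons.
Thr: 4 codons.
Leu: 6 codons.
3 × 4 × 2 × 2 × 4 × 6 = 1152.

1152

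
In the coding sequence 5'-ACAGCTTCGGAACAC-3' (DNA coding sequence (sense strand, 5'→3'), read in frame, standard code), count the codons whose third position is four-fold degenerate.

Codon 1 ACA (Thr): third position 4-fold.
Codon 2 GCT (Ala): third position 4-fold.
Codon 3 TCG (Ser): third position 4-fold.
Codon 4 GAA (Glu): third position 2-fold.
Codon 5 CAC (His): third position 2-fold.
Four-fold degenerate third positions: 3.

3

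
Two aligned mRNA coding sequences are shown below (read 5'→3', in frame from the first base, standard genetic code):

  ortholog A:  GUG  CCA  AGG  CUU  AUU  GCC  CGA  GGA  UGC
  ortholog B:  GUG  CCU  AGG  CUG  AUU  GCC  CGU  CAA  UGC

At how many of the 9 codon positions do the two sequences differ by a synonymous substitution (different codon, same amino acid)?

Codon 1: GUG Val / GUG Val — identical.
Codon 2: CCA Pro / CCU Pro — synonymous.
Codon 3: AGG Arg / AGG Arg — identical.
Codon 4: CUU Leu / CUG Leu — synonymous.
Codon 5: AUU Ile / AUU Ile — identical.
Codon 6: GCC Ala / GCC Ala — identical.
Codon 7: CGA Arg / CGU Arg — synonymous.
Codon 8: GGA Gly / CAA Gln — nonsynonymous.
Codon 9: UGC Cys / UGC Cys — identical.
Synonymous differences: 3.

3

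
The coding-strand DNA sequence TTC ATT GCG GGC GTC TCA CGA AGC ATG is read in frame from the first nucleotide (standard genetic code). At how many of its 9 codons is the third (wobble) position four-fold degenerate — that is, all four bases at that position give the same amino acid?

5

Codon 1 TTC (Phe): third position 2-fold.
Codon 2 ATT (Ile): third position 3-fold.
Codon 3 GCG (Ala): third position 4-fold.
Codon 4 GGC (Gly): third position 4-fold.
Codon 5 GTC (Val): third position 4-fold.
Codon 6 TCA (Ser): third position 4-fold.
Codon 7 CGA (Arg): third position 4-fold.
Codon 8 AGC (Ser): third position 2-fold.
Codon 9 ATG (Met): third position 1-fold.
Four-fold degenerate third positions: 5.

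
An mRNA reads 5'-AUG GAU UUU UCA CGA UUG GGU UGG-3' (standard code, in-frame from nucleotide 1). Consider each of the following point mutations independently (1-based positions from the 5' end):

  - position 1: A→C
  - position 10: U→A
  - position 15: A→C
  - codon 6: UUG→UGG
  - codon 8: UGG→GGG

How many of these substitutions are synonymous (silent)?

Codon 1: AUG (Met) → CUG (Leu) — missense.
Codon 4: UCA (Ser) → ACA (Thr) — missense.
Codon 5: CGA (Arg) → CGC (Arg) — synonymous.
Codon 6: UUG (Leu) → UGG (Trp) — missense.
Codon 8: UGG (Trp) → GGG (Gly) — missense.
Synonymous: 1 of 5.

1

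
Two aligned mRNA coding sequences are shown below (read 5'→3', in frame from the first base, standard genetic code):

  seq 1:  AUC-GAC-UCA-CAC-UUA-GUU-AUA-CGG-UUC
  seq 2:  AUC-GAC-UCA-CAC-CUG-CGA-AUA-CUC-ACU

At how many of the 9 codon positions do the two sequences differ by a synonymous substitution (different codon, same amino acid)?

1

Codon 1: AUC Ile / AUC Ile — identical.
Codon 2: GAC Asp / GAC Asp — identical.
Codon 3: UCA Ser / UCA Ser — identical.
Codon 4: CAC His / CAC His — identical.
Codon 5: UUA Leu / CUG Leu — synonymous.
Codon 6: GUU Val / CGA Arg — nonsynonymous.
Codon 7: AUA Ile / AUA Ile — identical.
Codon 8: CGG Arg / CUC Leu — nonsynonymous.
Codon 9: UUC Phe / ACU Thr — nonsynonymous.
Synonymous differences: 1.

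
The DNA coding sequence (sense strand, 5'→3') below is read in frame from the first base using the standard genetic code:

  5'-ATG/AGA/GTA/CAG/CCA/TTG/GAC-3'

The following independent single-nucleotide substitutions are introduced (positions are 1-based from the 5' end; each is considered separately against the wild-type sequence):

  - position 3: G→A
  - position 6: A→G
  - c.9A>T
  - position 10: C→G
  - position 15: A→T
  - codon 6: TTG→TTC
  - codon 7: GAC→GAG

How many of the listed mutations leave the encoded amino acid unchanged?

Codon 1: ATG (Met) → ATA (Ile) — missense.
Codon 2: AGA (Arg) → AGG (Arg) — synonymous.
Codon 3: GTA (Val) → GTT (Val) — synonymous.
Codon 4: CAG (Gln) → GAG (Glu) — missense.
Codon 5: CCA (Pro) → CCT (Pro) — synonymous.
Codon 6: TTG (Leu) → TTC (Phe) — missense.
Codon 7: GAC (Asp) → GAG (Glu) — missense.
Synonymous: 3 of 7.

3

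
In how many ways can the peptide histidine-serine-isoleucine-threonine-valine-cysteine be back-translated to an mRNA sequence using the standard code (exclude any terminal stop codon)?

His: 2 codons.
Ser: 6 codons.
Ile: 3 codons.
Thr: 4 codons.
Val: 4 codons.
Cys: 2 codons.
2 × 6 × 3 × 4 × 4 × 2 = 1152.

1152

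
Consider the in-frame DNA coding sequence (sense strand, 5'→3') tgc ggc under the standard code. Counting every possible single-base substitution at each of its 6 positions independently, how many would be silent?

Codon 1 (TGC, Cys): 1 synonymous substitution.
Codon 2 (GGC, Gly): 3 synonymous substitutions.
Total: 1 + 3 = 4.

4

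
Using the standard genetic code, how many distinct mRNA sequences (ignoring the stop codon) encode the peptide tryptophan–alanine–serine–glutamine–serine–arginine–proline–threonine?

27648

Trp: 1 codon.
Ala: 4 codons.
Ser: 6 codons.
Gln: 2 codons.
Ser: 6 codons.
Arg: 6 codons.
Pro: 4 codons.
Thr: 4 codons.
1 × 4 × 6 × 2 × 6 × 6 × 4 × 4 = 27648.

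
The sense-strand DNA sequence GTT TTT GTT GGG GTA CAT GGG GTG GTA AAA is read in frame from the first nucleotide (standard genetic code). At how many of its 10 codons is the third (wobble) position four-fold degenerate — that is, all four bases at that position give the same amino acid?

7

Codon 1 GTT (Val): third position 4-fold.
Codon 2 TTT (Phe): third position 2-fold.
Codon 3 GTT (Val): third position 4-fold.
Codon 4 GGG (Gly): third position 4-fold.
Codon 5 GTA (Val): third position 4-fold.
Codon 6 CAT (His): third position 2-fold.
Codon 7 GGG (Gly): third position 4-fold.
Codon 8 GTG (Val): third position 4-fold.
Codon 9 GTA (Val): third position 4-fold.
Codon 10 AAA (Lys): third position 2-fold.
Four-fold degenerate third positions: 7.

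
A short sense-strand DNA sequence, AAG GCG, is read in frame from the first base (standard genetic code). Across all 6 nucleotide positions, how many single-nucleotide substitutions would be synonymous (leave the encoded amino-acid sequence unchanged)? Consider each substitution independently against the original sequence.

4

Codon 1 (AAG, Lys): 1 synonymous substitution.
Codon 2 (GCG, Ala): 3 synonymous substitutions.
Total: 1 + 3 = 4.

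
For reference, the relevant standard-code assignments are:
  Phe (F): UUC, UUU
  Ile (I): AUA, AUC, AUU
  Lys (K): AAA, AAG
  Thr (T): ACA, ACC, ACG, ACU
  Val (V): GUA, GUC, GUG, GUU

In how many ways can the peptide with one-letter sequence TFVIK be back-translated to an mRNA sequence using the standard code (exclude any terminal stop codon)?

Thr: 4 codons.
Phe: 2 codons.
Val: 4 codons.
Ile: 3 codons.
Lys: 2 codons.
4 × 2 × 4 × 3 × 2 = 192.

192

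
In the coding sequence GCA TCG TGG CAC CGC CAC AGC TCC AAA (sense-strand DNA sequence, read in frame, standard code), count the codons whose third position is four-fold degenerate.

Codon 1 GCA (Ala): third position 4-fold.
Codon 2 TCG (Ser): third position 4-fold.
Codon 3 TGG (Trp): third position 1-fold.
Codon 4 CAC (His): third position 2-fold.
Codon 5 CGC (Arg): third position 4-fold.
Codon 6 CAC (His): third position 2-fold.
Codon 7 AGC (Ser): third position 2-fold.
Codon 8 TCC (Ser): third position 4-fold.
Codon 9 AAA (Lys): third position 2-fold.
Four-fold degenerate third positions: 4.

4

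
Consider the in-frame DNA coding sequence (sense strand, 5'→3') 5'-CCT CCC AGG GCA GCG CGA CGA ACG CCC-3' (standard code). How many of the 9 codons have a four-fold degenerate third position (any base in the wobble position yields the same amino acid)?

Codon 1 CCT (Pro): third position 4-fold.
Codon 2 CCC (Pro): third position 4-fold.
Codon 3 AGG (Arg): third position 2-fold.
Codon 4 GCA (Ala): third position 4-fold.
Codon 5 GCG (Ala): third position 4-fold.
Codon 6 CGA (Arg): third position 4-fold.
Codon 7 CGA (Arg): third position 4-fold.
Codon 8 ACG (Thr): third position 4-fold.
Codon 9 CCC (Pro): third position 4-fold.
Four-fold degenerate third positions: 8.

8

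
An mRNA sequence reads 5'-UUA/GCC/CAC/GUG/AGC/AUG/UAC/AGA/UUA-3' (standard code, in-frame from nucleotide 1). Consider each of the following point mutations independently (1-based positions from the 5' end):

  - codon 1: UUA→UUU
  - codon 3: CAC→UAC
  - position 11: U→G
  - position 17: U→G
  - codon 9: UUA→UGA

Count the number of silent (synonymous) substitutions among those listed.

0

Codon 1: UUA (Leu) → UUU (Phe) — missense.
Codon 3: CAC (His) → UAC (Tyr) — missense.
Codon 4: GUG (Val) → GGG (Gly) — missense.
Codon 6: AUG (Met) → AGG (Arg) — missense.
Codon 9: UUA (Leu) → UGA (Stop) — nonsense.
Synonymous: 0 of 5.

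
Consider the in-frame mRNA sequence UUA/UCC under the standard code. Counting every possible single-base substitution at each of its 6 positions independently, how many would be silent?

Codon 1 (UUA, Leu): 2 synonymous substitutions.
Codon 2 (UCC, Ser): 3 synonymous substitutions.
Total: 2 + 3 = 5.

5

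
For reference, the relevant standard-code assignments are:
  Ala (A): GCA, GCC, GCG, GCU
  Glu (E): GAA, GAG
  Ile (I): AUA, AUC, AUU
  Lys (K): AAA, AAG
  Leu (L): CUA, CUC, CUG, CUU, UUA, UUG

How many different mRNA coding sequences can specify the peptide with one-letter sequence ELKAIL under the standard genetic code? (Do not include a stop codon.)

Glu: 2 codons.
Leu: 6 codons.
Lys: 2 codons.
Ala: 4 codons.
Ile: 3 codons.
Leu: 6 codons.
2 × 6 × 2 × 4 × 3 × 6 = 1728.

1728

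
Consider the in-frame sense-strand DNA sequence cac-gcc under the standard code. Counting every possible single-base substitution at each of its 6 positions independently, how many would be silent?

Codon 1 (CAC, His): 1 synonymous substitution.
Codon 2 (GCC, Ala): 3 synonymous substitutions.
Total: 1 + 3 = 4.

4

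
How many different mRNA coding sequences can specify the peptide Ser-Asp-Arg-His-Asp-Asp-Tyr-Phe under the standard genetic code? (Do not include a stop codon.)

2304

Ser: 6 codons.
Asp: 2 codons.
Arg: 6 codons.
His: 2 codons.
Asp: 2 codons.
Asp: 2 codons.
Tyr: 2 codons.
Phe: 2 codons.
6 × 2 × 6 × 2 × 2 × 2 × 2 × 2 = 2304.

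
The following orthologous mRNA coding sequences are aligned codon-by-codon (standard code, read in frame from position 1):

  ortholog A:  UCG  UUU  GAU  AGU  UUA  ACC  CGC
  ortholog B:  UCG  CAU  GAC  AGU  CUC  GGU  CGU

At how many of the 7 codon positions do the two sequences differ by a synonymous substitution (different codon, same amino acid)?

3

Codon 1: UCG Ser / UCG Ser — identical.
Codon 2: UUU Phe / CAU His — nonsynonymous.
Codon 3: GAU Asp / GAC Asp — synonymous.
Codon 4: AGU Ser / AGU Ser — identical.
Codon 5: UUA Leu / CUC Leu — synonymous.
Codon 6: ACC Thr / GGU Gly — nonsynonymous.
Codon 7: CGC Arg / CGU Arg — synonymous.
Synonymous differences: 3.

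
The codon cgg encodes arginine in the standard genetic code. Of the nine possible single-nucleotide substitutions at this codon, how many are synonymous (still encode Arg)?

Position 1: AGG → 1 synonymous.
Position 2: none → 0 synonymous.
Position 3: CGT, CGC, CGA → 3 synonymous.
Total: 1 + 0 + 3 = 4.

4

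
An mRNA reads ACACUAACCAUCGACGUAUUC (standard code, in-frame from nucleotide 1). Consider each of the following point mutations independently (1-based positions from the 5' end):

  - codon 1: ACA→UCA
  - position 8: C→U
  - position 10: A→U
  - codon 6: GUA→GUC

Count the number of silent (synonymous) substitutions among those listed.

Codon 1: ACA (Thr) → UCA (Ser) — missense.
Codon 3: ACC (Thr) → AUC (Ile) — missense.
Codon 4: AUC (Ile) → UUC (Phe) — missense.
Codon 6: GUA (Val) → GUC (Val) — synonymous.
Synonymous: 1 of 4.

1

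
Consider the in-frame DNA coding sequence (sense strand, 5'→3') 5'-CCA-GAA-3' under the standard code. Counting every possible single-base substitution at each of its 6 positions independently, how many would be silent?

Codon 1 (CCA, Pro): 3 synonymous substitutions.
Codon 2 (GAA, Glu): 1 synonymous substitution.
Total: 3 + 1 = 4.

4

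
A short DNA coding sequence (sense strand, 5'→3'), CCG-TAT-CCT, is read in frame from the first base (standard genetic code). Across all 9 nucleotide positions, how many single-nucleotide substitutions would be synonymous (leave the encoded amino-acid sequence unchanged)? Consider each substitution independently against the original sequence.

Codon 1 (CCG, Pro): 3 synonymous substitutions.
Codon 2 (TAT, Tyr): 1 synonymous substitution.
Codon 3 (CCT, Pro): 3 synonymous substitutions.
Total: 3 + 1 + 3 = 7.

7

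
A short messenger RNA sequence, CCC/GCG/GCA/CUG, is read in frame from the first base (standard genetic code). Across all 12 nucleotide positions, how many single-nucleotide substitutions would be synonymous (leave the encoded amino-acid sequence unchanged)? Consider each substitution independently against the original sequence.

13

Codon 1 (CCC, Pro): 3 synonymous substitutions.
Codon 2 (GCG, Ala): 3 synonymous substitutions.
Codon 3 (GCA, Ala): 3 synonymous substitutions.
Codon 4 (CUG, Leu): 4 synonymous substitutions.
Total: 3 + 3 + 3 + 4 = 13.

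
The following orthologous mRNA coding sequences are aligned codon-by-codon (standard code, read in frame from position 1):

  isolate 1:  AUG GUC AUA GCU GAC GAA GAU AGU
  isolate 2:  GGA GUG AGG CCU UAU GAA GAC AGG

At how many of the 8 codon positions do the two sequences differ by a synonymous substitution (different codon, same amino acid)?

Codon 1: AUG Met / GGA Gly — nonsynonymous.
Codon 2: GUC Val / GUG Val — synonymous.
Codon 3: AUA Ile / AGG Arg — nonsynonymous.
Codon 4: GCU Ala / CCU Pro — nonsynonymous.
Codon 5: GAC Asp / UAU Tyr — nonsynonymous.
Codon 6: GAA Glu / GAA Glu — identical.
Codon 7: GAU Asp / GAC Asp — synonymous.
Codon 8: AGU Ser / AGG Arg — nonsynonymous.
Synonymous differences: 2.

2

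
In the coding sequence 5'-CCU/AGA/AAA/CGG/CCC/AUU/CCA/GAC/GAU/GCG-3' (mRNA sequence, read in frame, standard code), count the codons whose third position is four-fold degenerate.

5

Codon 1 CCU (Pro): third position 4-fold.
Codon 2 AGA (Arg): third position 2-fold.
Codon 3 AAA (Lys): third position 2-fold.
Codon 4 CGG (Arg): third position 4-fold.
Codon 5 CCC (Pro): third position 4-fold.
Codon 6 AUU (Ile): third position 3-fold.
Codon 7 CCA (Pro): third position 4-fold.
Codon 8 GAC (Asp): third position 2-fold.
Codon 9 GAU (Asp): third position 2-fold.
Codon 10 GCG (Ala): third position 4-fold.
Four-fold degenerate third positions: 5.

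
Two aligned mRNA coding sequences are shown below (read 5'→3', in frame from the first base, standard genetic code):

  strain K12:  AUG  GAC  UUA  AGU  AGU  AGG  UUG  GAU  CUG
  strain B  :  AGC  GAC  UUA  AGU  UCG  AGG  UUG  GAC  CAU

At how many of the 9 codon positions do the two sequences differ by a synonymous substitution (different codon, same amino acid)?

2

Codon 1: AUG Met / AGC Ser — nonsynonymous.
Codon 2: GAC Asp / GAC Asp — identical.
Codon 3: UUA Leu / UUA Leu — identical.
Codon 4: AGU Ser / AGU Ser — identical.
Codon 5: AGU Ser / UCG Ser — synonymous.
Codon 6: AGG Arg / AGG Arg — identical.
Codon 7: UUG Leu / UUG Leu — identical.
Codon 8: GAU Asp / GAC Asp — synonymous.
Codon 9: CUG Leu / CAU His — nonsynonymous.
Synonymous differences: 2.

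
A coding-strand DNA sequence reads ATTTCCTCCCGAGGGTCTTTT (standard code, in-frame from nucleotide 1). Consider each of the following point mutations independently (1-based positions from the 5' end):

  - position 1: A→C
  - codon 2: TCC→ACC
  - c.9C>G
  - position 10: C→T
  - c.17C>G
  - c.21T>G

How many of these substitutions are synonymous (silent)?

Codon 1: ATT (Ile) → CTT (Leu) — missense.
Codon 2: TCC (Ser) → ACC (Thr) — missense.
Codon 3: TCC (Ser) → TCG (Ser) — synonymous.
Codon 4: CGA (Arg) → TGA (Stop) — nonsense.
Codon 6: TCT (Ser) → TGT (Cys) — missense.
Codon 7: TTT (Phe) → TTG (Leu) — missense.
Synonymous: 1 of 6.

1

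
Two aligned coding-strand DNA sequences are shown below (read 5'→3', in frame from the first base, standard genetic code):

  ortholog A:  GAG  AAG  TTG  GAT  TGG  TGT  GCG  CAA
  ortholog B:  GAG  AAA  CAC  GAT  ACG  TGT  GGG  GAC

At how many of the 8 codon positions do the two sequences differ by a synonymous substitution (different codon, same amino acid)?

1

Codon 1: GAG Glu / GAG Glu — identical.
Codon 2: AAG Lys / AAA Lys — synonymous.
Codon 3: TTG Leu / CAC His — nonsynonymous.
Codon 4: GAT Asp / GAT Asp — identical.
Codon 5: TGG Trp / ACG Thr — nonsynonymous.
Codon 6: TGT Cys / TGT Cys — identical.
Codon 7: GCG Ala / GGG Gly — nonsynonymous.
Codon 8: CAA Gln / GAC Asp — nonsynonymous.
Synonymous differences: 1.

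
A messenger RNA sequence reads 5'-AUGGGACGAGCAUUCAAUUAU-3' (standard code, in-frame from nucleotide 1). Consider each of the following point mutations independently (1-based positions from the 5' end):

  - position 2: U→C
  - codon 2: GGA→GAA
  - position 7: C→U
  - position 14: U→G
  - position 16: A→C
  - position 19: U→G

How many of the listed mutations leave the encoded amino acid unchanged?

Codon 1: AUG (Met) → ACG (Thr) — missense.
Codon 2: GGA (Gly) → GAA (Glu) — missense.
Codon 3: CGA (Arg) → UGA (Stop) — nonsense.
Codon 5: UUC (Phe) → UGC (Cys) — missense.
Codon 6: AAU (Asn) → CAU (His) — missense.
Codon 7: UAU (Tyr) → GAU (Asp) — missense.
Synonymous: 0 of 6.

0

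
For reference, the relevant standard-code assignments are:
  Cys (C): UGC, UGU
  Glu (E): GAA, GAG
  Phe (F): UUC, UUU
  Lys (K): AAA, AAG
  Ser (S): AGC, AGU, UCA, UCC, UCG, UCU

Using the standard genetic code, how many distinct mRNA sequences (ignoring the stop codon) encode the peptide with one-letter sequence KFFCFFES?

Lys: 2 codons.
Phe: 2 codons.
Phe: 2 codons.
Cys: 2 codons.
Phe: 2 codons.
Phe: 2 codons.
Glu: 2 codons.
Ser: 6 codons.
2 × 2 × 2 × 2 × 2 × 2 × 2 × 6 = 768.

768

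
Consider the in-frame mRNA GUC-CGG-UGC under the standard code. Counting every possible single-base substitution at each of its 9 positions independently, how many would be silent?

Codon 1 (GUC, Val): 3 synonymous substitutions.
Codon 2 (CGG, Arg): 4 synonymous substitutions.
Codon 3 (UGC, Cys): 1 synonymous substitution.
Total: 3 + 4 + 1 = 8.

8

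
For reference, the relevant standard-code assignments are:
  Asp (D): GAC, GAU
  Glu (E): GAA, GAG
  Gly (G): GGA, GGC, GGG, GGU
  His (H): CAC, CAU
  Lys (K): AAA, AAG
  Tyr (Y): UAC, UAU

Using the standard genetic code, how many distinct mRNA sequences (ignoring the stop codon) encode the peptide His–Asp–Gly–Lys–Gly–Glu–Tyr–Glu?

1024

His: 2 codons.
Asp: 2 codons.
Gly: 4 codons.
Lys: 2 codons.
Gly: 4 codons.
Glu: 2 codons.
Tyr: 2 codons.
Glu: 2 codons.
2 × 2 × 4 × 2 × 4 × 2 × 2 × 2 = 1024.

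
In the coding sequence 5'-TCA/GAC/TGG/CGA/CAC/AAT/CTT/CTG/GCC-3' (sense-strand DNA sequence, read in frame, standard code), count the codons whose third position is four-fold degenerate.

Codon 1 TCA (Ser): third position 4-fold.
Codon 2 GAC (Asp): third position 2-fold.
Codon 3 TGG (Trp): third position 1-fold.
Codon 4 CGA (Arg): third position 4-fold.
Codon 5 CAC (His): third position 2-fold.
Codon 6 AAT (Asn): third position 2-fold.
Codon 7 CTT (Leu): third position 4-fold.
Codon 8 CTG (Leu): third position 4-fold.
Codon 9 GCC (Ala): third position 4-fold.
Four-fold degenerate third positions: 5.

5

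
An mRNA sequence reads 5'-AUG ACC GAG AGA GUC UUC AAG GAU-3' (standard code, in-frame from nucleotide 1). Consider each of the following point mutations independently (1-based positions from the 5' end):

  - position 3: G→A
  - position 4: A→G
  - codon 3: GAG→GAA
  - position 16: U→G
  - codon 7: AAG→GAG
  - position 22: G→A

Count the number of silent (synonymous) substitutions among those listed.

1

Codon 1: AUG (Met) → AUA (Ile) — missense.
Codon 2: ACC (Thr) → GCC (Ala) — missense.
Codon 3: GAG (Glu) → GAA (Glu) — synonymous.
Codon 6: UUC (Phe) → GUC (Val) — missense.
Codon 7: AAG (Lys) → GAG (Glu) — missense.
Codon 8: GAU (Asp) → AAU (Asn) — missense.
Synonymous: 1 of 6.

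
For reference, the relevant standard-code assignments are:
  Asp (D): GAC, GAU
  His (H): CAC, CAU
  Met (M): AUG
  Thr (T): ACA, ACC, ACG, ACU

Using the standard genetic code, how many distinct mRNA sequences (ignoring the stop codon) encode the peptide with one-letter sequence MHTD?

Met: 1 codon.
His: 2 codons.
Thr: 4 codons.
Asp: 2 codons.
1 × 2 × 4 × 2 = 16.

16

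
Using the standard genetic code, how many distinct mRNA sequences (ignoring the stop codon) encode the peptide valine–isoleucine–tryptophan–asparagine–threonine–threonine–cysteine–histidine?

Val: 4 codons.
Ile: 3 codons.
Trp: 1 codon.
Asn: 2 codons.
Thr: 4 codons.
Thr: 4 codons.
Cys: 2 codons.
His: 2 codons.
4 × 3 × 1 × 2 × 4 × 4 × 2 × 2 = 1536.

1536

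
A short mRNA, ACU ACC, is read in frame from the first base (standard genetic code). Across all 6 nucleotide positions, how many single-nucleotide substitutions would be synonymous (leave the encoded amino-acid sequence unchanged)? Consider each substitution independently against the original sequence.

Codon 1 (ACU, Thr): 3 synonymous substitutions.
Codon 2 (ACC, Thr): 3 synonymous substitutions.
Total: 3 + 3 = 6.

6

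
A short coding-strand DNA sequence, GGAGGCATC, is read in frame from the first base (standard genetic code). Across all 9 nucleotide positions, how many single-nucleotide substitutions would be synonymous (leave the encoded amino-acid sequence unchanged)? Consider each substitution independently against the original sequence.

8

Codon 1 (GGA, Gly): 3 synonymous substitutions.
Codon 2 (GGC, Gly): 3 synonymous substitutions.
Codon 3 (ATC, Ile): 2 synonymous substitutions.
Total: 3 + 3 + 2 = 8.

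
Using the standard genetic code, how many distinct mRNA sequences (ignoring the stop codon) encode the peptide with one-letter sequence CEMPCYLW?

384

Cys: 2 codons.
Glu: 2 codons.
Met: 1 codon.
Pro: 4 codons.
Cys: 2 codons.
Tyr: 2 codons.
Leu: 6 codons.
Trp: 1 codon.
2 × 2 × 1 × 4 × 2 × 2 × 6 × 1 = 384.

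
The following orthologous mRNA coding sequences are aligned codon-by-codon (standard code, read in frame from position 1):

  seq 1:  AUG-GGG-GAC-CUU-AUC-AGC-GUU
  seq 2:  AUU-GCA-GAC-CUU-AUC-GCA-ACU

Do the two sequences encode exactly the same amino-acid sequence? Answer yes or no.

no

Codon 1: AUG Met / AUU Ile — nonsynonymous.
Codon 2: GGG Gly / GCA Ala — nonsynonymous.
Codon 3: GAC Asp / GAC Asp — identical.
Codon 4: CUU Leu / CUU Leu — identical.
Codon 5: AUC Ile / AUC Ile — identical.
Codon 6: AGC Ser / GCA Ala — nonsynonymous.
Codon 7: GUU Val / ACU Thr — nonsynonymous.
Nonsynonymous differences: 4 → different protein.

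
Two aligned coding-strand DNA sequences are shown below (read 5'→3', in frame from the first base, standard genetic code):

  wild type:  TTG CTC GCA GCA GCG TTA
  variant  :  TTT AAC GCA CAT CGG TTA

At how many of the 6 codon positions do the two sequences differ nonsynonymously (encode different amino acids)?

Codon 1: TTG Leu / TTT Phe — nonsynonymous.
Codon 2: CTC Leu / AAC Asn — nonsynonymous.
Codon 3: GCA Ala / GCA Ala — identical.
Codon 4: GCA Ala / CAT His — nonsynonymous.
Codon 5: GCG Ala / CGG Arg — nonsynonymous.
Codon 6: TTA Leu / TTA Leu — identical.
Nonsynonymous differences: 4.

4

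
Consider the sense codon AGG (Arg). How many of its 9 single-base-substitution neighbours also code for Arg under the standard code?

2

Position 1: CGG → 1 synonymous.
Position 2: none → 0 synonymous.
Position 3: AGA → 1 synonymous.
Total: 1 + 0 + 1 = 2.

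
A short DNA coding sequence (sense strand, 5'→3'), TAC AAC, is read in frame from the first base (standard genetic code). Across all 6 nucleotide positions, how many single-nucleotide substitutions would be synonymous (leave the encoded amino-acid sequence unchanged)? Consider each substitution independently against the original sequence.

Codon 1 (TAC, Tyr): 1 synonymous substitution.
Codon 2 (AAC, Asn): 1 synonymous substitution.
Total: 1 + 1 = 2.

2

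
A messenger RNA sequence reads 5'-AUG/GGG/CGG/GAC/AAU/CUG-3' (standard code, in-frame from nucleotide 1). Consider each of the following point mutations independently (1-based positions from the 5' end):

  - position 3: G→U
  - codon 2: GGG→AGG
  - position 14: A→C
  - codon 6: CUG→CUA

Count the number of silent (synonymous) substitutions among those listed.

1

Codon 1: AUG (Met) → AUU (Ile) — missense.
Codon 2: GGG (Gly) → AGG (Arg) — missense.
Codon 5: AAU (Asn) → ACU (Thr) — missense.
Codon 6: CUG (Leu) → CUA (Leu) — synonymous.
Synonymous: 1 of 4.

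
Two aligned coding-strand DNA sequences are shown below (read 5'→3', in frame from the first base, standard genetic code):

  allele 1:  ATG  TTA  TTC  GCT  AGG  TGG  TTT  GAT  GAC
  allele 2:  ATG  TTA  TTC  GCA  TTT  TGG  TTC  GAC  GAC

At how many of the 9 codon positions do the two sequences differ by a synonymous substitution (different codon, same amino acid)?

3

Codon 1: ATG Met / ATG Met — identical.
Codon 2: TTA Leu / TTA Leu — identical.
Codon 3: TTC Phe / TTC Phe — identical.
Codon 4: GCT Ala / GCA Ala — synonymous.
Codon 5: AGG Arg / TTT Phe — nonsynonymous.
Codon 6: TGG Trp / TGG Trp — identical.
Codon 7: TTT Phe / TTC Phe — synonymous.
Codon 8: GAT Asp / GAC Asp — synonymous.
Codon 9: GAC Asp / GAC Asp — identical.
Synonymous differences: 3.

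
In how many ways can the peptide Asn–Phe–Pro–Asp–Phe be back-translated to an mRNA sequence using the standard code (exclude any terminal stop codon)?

Asn: 2 codons.
Phe: 2 codons.
Pro: 4 codons.
Asp: 2 codons.
Phe: 2 codons.
2 × 2 × 4 × 2 × 2 = 64.

64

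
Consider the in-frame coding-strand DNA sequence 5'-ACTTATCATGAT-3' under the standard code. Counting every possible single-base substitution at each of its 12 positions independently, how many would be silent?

6

Codon 1 (ACT, Thr): 3 synonymous substitutions.
Codon 2 (TAT, Tyr): 1 synonymous substitution.
Codon 3 (CAT, His): 1 synonymous substitution.
Codon 4 (GAT, Asp): 1 synonymous substitution.
Total: 3 + 1 + 1 + 1 = 6.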